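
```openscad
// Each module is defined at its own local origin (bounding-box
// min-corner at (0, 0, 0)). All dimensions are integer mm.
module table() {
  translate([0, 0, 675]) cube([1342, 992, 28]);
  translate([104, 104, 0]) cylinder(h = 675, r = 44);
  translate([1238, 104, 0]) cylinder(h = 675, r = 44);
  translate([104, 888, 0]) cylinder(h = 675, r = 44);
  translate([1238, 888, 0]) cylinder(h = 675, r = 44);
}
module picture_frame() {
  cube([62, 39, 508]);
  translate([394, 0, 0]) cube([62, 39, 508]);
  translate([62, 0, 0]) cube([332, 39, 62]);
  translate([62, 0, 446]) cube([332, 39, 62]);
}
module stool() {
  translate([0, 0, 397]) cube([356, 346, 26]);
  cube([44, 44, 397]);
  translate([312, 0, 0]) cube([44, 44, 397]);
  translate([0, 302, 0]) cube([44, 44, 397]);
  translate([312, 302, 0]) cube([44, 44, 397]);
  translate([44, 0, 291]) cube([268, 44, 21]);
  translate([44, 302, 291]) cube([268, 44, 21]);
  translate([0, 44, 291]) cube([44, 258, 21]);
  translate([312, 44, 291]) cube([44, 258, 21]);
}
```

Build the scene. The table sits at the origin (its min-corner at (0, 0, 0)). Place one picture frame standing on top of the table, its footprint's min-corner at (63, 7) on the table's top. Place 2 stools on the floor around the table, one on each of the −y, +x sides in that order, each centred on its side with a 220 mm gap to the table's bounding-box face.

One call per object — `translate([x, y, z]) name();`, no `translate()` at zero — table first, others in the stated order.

table();
translate([63, 7, 703]) picture_frame();
translate([493, -566, 0]) stool();
translate([1562, 323, 0]) stool();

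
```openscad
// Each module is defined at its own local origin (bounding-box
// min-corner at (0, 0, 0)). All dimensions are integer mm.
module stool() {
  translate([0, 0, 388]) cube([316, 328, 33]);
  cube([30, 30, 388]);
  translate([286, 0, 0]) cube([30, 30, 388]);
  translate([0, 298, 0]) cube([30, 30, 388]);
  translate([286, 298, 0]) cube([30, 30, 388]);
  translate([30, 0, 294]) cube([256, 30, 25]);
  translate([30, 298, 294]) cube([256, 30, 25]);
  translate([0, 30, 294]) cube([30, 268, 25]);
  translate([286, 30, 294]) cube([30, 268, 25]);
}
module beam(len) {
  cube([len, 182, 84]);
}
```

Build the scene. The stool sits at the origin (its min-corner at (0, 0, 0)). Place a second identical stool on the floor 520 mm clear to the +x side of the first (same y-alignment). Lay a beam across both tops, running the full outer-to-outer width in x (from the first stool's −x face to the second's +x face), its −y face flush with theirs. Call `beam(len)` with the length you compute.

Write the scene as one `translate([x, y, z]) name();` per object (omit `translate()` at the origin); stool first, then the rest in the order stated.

stool();
translate([836, 0, 0]) stool();
translate([0, 0, 421]) beam(1152);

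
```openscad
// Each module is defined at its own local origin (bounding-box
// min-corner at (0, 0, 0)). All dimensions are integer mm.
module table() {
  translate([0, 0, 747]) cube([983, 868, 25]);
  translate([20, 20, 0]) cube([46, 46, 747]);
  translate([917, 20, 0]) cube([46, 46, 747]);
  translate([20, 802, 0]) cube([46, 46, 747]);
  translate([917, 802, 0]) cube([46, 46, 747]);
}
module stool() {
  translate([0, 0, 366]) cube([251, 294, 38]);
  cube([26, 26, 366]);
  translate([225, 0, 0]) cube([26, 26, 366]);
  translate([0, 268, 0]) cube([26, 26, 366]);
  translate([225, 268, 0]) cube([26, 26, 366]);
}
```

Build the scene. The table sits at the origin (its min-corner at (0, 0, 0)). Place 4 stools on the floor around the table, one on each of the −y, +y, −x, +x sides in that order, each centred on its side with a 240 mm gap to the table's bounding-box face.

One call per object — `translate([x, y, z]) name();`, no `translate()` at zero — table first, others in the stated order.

table();
translate([366, -534, 0]) stool();
translate([366, 1108, 0]) stool();
translate([-491, 287, 0]) stool();
translate([1223, 287, 0]) stool();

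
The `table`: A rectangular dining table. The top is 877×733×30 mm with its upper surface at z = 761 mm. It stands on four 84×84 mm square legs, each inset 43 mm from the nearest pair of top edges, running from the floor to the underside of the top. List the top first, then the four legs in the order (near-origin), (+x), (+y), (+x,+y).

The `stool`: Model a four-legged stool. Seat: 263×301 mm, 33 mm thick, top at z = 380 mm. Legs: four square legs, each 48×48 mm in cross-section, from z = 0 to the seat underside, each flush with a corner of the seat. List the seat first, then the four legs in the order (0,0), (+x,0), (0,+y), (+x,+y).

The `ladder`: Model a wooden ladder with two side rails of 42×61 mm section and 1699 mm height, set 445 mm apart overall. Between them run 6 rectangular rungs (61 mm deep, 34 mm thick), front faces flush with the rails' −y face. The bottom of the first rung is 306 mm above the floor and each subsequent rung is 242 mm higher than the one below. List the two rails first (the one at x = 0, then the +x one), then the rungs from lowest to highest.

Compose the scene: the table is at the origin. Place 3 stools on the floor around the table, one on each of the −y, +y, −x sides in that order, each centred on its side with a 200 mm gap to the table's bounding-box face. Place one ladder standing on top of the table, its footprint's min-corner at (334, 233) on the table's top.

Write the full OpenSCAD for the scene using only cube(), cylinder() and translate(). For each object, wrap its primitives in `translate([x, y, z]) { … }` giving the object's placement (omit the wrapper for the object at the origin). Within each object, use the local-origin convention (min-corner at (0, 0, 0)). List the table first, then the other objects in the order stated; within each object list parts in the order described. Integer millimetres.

translate([0, 0, 731]) cube([877, 733, 30]);
translate([43, 43, 0]) cube([84, 84, 731]);
translate([750, 43, 0]) cube([84, 84, 731]);
translate([43, 606, 0]) cube([84, 84, 731]);
translate([750, 606, 0]) cube([84, 84, 731]);
translate([307, -501, 0]) {
  translate([0, 0, 347]) cube([263, 301, 33]);
  cube([48, 48, 347]);
  translate([215, 0, 0]) cube([48, 48, 347]);
  translate([0, 253, 0]) cube([48, 48, 347]);
  translate([215, 253, 0]) cube([48, 48, 347]);
}
translate([307, 933, 0]) {
  translate([0, 0, 347]) cube([263, 301, 33]);
  cube([48, 48, 347]);
  translate([215, 0, 0]) cube([48, 48, 347]);
  translate([0, 253, 0]) cube([48, 48, 347]);
  translate([215, 253, 0]) cube([48, 48, 347]);
}
translate([-463, 216, 0]) {
  translate([0, 0, 347]) cube([263, 301, 33]);
  cube([48, 48, 347]);
  translate([215, 0, 0]) cube([48, 48, 347]);
  translate([0, 253, 0]) cube([48, 48, 347]);
  translate([215, 253, 0]) cube([48, 48, 347]);
}
translate([334, 233, 761]) {
  cube([42, 61, 1699]);
  translate([403, 0, 0]) cube([42, 61, 1699]);
  translate([42, 0, 306]) cube([361, 61, 34]);
  translate([42, 0, 548]) cube([361, 61, 34]);
  translate([42, 0, 790]) cube([361, 61, 34]);
  translate([42, 0, 1032]) cube([361, 61, 34]);
  translate([42, 0, 1274]) cube([361, 61, 34]);
  translate([42, 0, 1516]) cube([361, 61, 34]);
}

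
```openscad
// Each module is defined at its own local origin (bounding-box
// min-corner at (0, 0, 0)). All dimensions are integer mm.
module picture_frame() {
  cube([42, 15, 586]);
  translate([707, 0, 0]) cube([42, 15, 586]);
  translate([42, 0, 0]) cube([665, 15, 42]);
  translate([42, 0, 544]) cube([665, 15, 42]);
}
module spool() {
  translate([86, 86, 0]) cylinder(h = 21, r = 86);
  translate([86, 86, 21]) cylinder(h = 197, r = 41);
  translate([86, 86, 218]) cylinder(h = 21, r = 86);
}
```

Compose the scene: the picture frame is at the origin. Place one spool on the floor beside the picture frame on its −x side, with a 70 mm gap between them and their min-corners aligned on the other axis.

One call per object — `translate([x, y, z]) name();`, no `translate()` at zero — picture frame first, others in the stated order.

picture_frame();
translate([-242, 0, 0]) spool();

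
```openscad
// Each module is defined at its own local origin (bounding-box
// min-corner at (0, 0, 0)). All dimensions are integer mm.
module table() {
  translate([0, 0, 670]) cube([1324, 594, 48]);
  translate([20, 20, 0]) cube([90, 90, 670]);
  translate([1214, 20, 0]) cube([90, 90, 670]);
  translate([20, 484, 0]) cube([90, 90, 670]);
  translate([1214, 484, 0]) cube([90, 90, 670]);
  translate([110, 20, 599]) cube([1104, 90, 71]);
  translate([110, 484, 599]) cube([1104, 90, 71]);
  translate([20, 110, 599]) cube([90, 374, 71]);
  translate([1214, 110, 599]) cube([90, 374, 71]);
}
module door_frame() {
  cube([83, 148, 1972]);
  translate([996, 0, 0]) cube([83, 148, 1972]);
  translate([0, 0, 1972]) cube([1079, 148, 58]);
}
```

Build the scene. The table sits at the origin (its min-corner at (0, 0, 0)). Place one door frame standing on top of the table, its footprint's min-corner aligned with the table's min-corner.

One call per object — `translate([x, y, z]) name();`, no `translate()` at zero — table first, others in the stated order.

table();
translate([0, 0, 718]) door_frame();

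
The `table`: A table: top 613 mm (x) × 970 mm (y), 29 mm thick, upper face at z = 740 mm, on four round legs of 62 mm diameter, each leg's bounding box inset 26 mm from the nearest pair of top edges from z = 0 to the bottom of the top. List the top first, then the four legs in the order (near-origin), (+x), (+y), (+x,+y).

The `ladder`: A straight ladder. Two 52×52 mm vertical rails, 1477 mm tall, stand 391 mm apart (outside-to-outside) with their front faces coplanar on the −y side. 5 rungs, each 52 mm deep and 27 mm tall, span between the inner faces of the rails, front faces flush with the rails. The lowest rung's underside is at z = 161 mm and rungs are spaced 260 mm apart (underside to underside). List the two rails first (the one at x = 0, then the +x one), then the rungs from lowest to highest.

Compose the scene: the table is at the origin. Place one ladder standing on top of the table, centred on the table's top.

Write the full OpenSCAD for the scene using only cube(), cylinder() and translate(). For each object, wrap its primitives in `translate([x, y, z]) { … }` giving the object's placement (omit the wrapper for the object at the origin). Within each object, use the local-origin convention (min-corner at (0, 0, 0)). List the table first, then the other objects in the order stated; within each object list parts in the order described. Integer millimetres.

translate([0, 0, 711]) cube([613, 970, 29]);
translate([57, 57, 0]) cylinder(h = 711, r = 31);
translate([556, 57, 0]) cylinder(h = 711, r = 31);
translate([57, 913, 0]) cylinder(h = 711, r = 31);
translate([556, 913, 0]) cylinder(h = 711, r = 31);
translate([111, 459, 740]) {
  cube([52, 52, 1477]);
  translate([339, 0, 0]) cube([52, 52, 1477]);
  translate([52, 0, 161]) cube([287, 52, 27]);
  translate([52, 0, 421]) cube([287, 52, 27]);
  translate([52, 0, 681]) cube([287, 52, 27]);
  translate([52, 0, 941]) cube([287, 52, 27]);
  translate([52, 0, 1201]) cube([287, 52, 27]);
}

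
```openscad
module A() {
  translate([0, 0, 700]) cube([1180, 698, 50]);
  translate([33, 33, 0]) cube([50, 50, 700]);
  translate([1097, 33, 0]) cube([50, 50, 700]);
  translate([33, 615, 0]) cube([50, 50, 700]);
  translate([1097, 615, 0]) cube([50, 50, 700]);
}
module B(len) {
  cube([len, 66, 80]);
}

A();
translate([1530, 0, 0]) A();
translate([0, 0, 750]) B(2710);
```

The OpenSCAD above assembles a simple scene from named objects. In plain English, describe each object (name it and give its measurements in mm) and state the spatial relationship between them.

A is a rectangular dining table. The top is 1180×698×50 mm with its upper surface at z = 750 mm. It stands on four 50×50 mm square legs, each inset 33 mm from the nearest pair of top edges, running from the floor to the underside of the top.

B is a rectangular beam 2710 mm long (x), 66 mm deep (y), 80 mm thick (z).

The beam spans the tops of two tables placed 350 mm apart, resting at z = 750 mm.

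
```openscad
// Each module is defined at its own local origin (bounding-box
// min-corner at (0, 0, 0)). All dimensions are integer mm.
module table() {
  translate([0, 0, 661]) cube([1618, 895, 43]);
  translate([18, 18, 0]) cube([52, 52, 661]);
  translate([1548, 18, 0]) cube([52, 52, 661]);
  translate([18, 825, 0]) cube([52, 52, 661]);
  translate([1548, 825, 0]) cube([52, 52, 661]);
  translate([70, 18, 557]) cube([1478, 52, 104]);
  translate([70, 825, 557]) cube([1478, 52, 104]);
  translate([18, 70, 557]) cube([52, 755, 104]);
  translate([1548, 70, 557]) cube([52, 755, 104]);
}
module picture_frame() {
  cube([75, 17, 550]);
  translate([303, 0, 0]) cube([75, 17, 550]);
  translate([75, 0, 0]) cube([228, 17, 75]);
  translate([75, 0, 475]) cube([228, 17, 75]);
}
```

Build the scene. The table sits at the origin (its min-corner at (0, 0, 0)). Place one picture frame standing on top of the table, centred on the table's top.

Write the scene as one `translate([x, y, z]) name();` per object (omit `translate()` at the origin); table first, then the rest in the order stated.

table();
translate([620, 439, 704]) picture_frame();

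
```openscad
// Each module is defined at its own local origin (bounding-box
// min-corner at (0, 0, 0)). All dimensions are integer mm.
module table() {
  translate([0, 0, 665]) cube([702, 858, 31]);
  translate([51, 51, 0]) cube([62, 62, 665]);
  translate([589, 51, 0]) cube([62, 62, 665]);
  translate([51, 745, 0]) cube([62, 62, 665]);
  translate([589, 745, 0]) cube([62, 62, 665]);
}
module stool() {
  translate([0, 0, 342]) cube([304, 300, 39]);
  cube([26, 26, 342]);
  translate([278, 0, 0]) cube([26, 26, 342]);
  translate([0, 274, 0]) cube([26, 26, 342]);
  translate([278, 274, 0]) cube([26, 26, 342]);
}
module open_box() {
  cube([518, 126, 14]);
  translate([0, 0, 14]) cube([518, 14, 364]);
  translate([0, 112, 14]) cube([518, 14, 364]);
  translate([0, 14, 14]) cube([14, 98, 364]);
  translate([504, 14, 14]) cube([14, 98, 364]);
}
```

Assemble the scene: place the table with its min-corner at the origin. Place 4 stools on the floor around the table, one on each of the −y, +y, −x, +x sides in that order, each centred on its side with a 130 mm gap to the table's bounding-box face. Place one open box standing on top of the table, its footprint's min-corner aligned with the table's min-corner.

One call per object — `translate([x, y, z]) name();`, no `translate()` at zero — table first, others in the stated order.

table();
translate([199, -430, 0]) stool();
translate([199, 988, 0]) stool();
translate([-434, 279, 0]) stool();
translate([832, 279, 0]) stool();
translate([0, 0, 696]) open_box();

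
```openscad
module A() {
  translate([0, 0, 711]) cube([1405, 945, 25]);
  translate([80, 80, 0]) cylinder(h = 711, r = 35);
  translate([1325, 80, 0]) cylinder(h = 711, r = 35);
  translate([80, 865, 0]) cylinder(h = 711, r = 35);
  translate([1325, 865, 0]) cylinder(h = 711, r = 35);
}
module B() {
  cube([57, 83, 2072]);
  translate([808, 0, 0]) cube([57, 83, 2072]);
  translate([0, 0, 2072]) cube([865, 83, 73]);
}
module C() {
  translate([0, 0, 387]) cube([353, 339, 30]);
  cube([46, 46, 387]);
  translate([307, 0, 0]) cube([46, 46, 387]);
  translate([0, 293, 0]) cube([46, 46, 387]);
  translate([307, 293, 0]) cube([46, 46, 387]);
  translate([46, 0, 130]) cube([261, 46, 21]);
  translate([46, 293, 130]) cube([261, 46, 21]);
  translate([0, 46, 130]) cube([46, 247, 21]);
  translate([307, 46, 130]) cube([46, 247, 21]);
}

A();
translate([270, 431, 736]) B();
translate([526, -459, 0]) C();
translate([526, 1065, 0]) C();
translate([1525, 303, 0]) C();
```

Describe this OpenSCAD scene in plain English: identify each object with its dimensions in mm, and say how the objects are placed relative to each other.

A is a rectangular dining table. The top is 1405×945×25 mm with its upper surface at z = 736 mm. It stands on four round legs of 70 mm diameter, each leg's bounding box inset 45 mm from the nearest pair of top edges, running from the floor to the underside of the top.

B is a door frame. The clear opening is 751 mm wide and 2072 mm high. Two 57 mm wide jambs, 83 mm deep, stand either side of the opening from the floor to the top of the opening. A 73 mm thick head sits across the top of both jambs, spanning the full outside width of the frame.

C is a four-legged stool. The seat is 353×339 mm, 30 mm thick, top at z = 417 mm. It stands on four square legs, each 46×46 mm in cross-section, from z = 0 to the seat underside, each flush with a corner of the seat. Four stretchers, 46 mm wide and 21 mm tall, connect adjacent legs with their undersides at z = 130 mm, each running between the inner faces of the legs it joins and aligned with the legs' outer faces on the other axis.

The door frame is on top of the table, centred. Three stools sit around the table at the −y, +y, +x sides.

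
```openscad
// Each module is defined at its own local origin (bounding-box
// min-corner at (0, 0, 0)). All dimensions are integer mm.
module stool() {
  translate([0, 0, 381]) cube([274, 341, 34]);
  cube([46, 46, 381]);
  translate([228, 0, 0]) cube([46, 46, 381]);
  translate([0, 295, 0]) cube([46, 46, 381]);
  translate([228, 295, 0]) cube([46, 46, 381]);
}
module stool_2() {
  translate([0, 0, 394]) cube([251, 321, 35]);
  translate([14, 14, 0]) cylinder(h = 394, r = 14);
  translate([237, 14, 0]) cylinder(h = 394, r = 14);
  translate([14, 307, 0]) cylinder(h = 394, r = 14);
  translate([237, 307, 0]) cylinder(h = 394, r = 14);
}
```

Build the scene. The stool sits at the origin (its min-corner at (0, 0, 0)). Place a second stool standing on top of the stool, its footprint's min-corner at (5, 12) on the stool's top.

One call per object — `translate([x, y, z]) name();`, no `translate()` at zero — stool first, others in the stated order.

stool();
translate([5, 12, 415]) stool_2();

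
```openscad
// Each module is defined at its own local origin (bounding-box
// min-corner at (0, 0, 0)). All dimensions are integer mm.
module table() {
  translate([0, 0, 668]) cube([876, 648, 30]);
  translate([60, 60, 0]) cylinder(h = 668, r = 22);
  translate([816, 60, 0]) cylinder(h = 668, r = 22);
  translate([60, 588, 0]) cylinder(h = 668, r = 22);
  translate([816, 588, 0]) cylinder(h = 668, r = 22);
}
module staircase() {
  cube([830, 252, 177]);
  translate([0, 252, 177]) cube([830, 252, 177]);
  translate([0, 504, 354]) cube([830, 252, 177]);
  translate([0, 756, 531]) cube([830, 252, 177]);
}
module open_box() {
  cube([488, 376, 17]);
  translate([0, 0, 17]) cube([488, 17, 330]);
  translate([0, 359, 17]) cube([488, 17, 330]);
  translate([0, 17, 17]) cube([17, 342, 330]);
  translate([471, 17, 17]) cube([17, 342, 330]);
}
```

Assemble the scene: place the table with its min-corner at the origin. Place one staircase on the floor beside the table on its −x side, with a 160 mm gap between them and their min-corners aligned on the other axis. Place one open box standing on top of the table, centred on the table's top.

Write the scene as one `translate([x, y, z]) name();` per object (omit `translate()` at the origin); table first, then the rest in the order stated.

table();
translate([-990, 0, 0]) staircase();
translate([194, 136, 698]) open_box();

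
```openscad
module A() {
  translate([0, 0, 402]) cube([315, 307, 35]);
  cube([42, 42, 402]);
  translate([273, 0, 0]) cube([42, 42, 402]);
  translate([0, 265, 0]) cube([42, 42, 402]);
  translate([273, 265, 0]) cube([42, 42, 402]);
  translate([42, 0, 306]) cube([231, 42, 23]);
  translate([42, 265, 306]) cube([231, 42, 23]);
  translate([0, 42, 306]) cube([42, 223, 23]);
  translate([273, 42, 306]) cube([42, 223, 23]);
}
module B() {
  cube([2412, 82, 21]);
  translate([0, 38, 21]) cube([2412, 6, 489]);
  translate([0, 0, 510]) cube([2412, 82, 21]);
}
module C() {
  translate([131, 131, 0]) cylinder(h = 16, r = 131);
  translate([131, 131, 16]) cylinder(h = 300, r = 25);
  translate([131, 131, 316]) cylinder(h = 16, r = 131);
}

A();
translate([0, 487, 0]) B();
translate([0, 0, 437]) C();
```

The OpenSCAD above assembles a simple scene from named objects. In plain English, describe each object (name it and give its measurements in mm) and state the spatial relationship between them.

A is a four-legged stool. The seat is a 315×307×35 mm slab whose top surface is at z = 437 mm; four square legs, each 42×42 mm in cross-section, run from the floor (z = 0) to the underside of the seat, each flush with a corner of the seat. Four stretchers, 42 mm wide and 23 mm tall, connect adjacent legs with their undersides at z = 306 mm, each running between the inner faces of the legs it joins and aligned with the legs' outer faces on the other axis.

B is an I-beam lying along x, 2412 mm long. Overall section height 531 mm. Two flanges 82 mm wide (y) and 21 mm thick, one on the floor and one at the top; a web 6 mm thick runs between them, centred on the flange width.

C is a spool: two coaxial disc flanges of radius 131 mm and thickness 16 mm, joined by a core cylinder of radius 25 mm and height 300 mm. The lower flange rests on z = 0 and the three cylinders share a vertical axis.

The I-beam is on the floor beside the stool on its +y side. The spool is on top of the stool.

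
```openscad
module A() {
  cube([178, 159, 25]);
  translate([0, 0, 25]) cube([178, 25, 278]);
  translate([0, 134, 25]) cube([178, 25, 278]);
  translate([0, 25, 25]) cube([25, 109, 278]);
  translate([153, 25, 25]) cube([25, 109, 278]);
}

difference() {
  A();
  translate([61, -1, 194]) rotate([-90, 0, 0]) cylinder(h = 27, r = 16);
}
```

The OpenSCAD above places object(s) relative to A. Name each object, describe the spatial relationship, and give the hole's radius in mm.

A is an open box. The open box has a circular hole through its front wall. The hole's radius is 16 mm.

The subtracted cylinder has r = 16 mm.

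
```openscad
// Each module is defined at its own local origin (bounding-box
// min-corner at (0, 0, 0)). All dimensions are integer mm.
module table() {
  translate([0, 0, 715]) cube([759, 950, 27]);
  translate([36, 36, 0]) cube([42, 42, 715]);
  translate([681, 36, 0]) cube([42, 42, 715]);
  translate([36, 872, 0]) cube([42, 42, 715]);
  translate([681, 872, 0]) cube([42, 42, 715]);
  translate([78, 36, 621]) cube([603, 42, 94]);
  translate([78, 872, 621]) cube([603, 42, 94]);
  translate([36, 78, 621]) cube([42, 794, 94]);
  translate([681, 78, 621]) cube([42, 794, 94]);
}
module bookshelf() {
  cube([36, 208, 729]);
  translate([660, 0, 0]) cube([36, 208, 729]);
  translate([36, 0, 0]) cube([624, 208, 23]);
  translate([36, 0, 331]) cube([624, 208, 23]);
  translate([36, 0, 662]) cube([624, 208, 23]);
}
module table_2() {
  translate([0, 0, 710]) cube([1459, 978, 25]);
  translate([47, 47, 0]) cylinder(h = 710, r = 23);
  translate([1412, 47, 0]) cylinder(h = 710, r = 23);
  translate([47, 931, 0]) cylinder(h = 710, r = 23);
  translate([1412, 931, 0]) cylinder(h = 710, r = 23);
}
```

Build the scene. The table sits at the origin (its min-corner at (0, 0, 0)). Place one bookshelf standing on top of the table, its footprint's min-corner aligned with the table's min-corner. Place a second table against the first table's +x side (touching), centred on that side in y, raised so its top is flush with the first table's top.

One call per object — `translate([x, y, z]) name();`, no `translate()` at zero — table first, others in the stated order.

table();
translate([0, 0, 742]) bookshelf();
translate([759, -14, 7]) table_2();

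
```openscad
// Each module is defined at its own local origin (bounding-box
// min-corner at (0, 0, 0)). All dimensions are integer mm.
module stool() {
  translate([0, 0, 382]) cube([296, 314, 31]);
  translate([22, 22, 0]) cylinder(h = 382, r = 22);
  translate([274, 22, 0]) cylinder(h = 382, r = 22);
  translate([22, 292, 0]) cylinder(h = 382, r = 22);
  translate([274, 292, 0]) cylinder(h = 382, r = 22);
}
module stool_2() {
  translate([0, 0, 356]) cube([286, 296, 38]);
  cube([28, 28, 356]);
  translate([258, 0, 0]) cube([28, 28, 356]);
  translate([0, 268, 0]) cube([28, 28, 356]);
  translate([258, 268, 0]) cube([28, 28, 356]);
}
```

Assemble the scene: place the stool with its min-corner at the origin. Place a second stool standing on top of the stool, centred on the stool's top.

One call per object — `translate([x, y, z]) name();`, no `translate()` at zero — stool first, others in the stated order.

stool();
translate([5, 9, 413]) stool_2();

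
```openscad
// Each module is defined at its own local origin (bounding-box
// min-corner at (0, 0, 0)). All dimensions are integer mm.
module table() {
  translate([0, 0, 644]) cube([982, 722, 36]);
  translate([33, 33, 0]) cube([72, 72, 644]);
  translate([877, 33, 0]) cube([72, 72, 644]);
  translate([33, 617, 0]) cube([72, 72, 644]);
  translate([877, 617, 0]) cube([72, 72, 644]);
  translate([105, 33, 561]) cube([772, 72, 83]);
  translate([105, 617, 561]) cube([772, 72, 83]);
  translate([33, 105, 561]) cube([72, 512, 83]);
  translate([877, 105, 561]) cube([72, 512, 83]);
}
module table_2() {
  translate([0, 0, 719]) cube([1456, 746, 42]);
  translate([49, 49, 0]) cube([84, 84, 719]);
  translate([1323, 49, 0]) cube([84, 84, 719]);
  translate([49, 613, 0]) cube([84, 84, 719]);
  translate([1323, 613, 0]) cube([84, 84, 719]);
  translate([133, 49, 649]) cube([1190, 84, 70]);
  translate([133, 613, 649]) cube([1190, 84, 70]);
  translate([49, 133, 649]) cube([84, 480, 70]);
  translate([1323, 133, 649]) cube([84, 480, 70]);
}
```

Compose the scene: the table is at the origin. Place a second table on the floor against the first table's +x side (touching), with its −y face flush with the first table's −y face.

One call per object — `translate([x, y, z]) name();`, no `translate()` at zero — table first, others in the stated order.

table();
translate([982, 0, 0]) table_2();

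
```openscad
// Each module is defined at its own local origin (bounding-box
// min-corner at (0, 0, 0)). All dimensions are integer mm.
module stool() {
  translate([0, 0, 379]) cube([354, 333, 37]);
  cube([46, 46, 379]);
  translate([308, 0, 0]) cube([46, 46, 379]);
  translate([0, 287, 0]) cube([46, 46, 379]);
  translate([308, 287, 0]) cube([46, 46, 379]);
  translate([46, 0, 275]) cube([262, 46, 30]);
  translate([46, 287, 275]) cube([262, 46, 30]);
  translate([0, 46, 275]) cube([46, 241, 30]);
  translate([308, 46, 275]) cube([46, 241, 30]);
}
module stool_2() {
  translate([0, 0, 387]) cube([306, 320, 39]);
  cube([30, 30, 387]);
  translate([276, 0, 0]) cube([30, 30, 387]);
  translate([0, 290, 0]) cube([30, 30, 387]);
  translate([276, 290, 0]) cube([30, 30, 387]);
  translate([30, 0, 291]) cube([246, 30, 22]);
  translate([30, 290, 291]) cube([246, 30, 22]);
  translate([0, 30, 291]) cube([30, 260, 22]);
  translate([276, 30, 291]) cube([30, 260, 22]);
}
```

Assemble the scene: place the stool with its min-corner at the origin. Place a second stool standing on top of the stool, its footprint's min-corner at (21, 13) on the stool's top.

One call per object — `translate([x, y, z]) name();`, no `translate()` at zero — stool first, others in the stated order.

stool();
translate([21, 13, 416]) stool_2();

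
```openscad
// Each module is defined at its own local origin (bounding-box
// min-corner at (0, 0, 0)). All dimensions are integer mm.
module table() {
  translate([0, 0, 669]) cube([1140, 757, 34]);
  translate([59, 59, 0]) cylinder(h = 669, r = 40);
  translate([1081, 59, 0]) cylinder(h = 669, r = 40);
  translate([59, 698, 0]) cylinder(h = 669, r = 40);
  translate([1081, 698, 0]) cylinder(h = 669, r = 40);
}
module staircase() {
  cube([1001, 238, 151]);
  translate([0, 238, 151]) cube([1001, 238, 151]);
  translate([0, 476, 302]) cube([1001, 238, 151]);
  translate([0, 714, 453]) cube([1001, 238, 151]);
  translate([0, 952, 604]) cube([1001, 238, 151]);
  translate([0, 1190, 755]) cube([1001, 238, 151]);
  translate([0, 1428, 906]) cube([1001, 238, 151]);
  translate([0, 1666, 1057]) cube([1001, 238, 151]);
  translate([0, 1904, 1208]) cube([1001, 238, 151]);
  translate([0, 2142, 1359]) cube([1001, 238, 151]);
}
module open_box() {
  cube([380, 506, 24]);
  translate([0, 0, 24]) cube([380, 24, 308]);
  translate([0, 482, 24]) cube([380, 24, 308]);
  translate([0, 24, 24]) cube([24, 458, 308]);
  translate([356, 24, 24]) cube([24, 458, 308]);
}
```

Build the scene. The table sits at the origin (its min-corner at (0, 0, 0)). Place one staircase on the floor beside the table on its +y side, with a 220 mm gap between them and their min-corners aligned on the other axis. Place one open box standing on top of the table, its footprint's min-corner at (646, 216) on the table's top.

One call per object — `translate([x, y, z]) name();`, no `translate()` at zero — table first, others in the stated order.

table();
translate([0, 977, 0]) staircase();
translate([646, 216, 703]) open_box();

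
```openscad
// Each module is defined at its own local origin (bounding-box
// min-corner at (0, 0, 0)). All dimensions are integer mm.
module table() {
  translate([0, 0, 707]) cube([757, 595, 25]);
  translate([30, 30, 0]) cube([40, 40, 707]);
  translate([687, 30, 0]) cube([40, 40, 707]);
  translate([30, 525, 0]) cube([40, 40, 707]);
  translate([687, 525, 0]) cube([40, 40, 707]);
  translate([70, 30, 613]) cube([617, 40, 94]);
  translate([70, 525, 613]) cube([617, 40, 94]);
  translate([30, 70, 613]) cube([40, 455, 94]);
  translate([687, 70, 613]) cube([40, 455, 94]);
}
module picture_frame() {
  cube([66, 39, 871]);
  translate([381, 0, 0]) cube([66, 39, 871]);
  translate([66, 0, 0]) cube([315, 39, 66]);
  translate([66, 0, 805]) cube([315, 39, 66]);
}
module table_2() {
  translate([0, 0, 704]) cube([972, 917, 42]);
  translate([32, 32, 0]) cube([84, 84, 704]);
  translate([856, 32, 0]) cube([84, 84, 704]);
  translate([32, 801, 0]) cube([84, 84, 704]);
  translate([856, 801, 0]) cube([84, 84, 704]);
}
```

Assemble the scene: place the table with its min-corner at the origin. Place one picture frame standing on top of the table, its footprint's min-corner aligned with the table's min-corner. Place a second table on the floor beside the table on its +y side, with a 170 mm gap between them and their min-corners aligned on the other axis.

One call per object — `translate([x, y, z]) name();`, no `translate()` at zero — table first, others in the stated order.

table();
translate([0, 0, 732]) picture_frame();
translate([0, 765, 0]) table_2();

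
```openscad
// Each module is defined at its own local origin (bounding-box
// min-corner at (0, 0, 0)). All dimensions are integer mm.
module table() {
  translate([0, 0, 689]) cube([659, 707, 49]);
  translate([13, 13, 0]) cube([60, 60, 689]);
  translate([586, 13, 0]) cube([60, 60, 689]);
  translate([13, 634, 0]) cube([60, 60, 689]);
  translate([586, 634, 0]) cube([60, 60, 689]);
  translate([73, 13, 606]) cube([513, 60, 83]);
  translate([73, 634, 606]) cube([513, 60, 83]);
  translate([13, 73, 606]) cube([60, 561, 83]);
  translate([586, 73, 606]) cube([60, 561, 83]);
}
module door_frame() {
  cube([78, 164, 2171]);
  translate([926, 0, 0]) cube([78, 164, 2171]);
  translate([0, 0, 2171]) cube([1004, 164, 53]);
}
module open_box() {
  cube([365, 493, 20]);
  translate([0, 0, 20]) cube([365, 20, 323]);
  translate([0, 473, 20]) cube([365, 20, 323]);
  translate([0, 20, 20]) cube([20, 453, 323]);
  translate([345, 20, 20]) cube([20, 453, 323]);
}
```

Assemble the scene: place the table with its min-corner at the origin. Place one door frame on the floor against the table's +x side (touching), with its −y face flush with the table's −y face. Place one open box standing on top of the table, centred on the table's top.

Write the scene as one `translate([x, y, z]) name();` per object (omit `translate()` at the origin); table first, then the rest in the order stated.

table();
translate([659, 0, 0]) door_frame();
translate([147, 107, 738]) open_box();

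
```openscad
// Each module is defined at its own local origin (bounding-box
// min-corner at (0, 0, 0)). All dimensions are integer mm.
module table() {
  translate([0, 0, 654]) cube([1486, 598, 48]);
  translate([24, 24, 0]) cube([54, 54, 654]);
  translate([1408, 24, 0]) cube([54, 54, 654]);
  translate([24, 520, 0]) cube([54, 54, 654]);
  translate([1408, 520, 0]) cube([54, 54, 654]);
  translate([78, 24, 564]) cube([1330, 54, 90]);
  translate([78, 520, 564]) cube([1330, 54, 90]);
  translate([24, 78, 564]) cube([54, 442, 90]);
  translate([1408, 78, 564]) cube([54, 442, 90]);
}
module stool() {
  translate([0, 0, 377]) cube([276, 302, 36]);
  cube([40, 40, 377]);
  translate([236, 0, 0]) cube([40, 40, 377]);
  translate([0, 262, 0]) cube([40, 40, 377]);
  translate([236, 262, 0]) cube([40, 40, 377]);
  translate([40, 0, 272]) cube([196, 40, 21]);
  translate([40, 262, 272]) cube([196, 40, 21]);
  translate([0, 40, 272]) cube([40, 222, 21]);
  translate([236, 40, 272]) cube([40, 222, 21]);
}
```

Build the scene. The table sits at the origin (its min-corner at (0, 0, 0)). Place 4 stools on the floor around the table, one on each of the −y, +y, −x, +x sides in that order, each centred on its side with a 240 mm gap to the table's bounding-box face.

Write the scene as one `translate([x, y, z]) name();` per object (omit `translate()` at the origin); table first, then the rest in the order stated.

table();
translate([605, -542, 0]) stool();
translate([605, 838, 0]) stool();
translate([-516, 148, 0]) stool();
translate([1726, 148, 0]) stool();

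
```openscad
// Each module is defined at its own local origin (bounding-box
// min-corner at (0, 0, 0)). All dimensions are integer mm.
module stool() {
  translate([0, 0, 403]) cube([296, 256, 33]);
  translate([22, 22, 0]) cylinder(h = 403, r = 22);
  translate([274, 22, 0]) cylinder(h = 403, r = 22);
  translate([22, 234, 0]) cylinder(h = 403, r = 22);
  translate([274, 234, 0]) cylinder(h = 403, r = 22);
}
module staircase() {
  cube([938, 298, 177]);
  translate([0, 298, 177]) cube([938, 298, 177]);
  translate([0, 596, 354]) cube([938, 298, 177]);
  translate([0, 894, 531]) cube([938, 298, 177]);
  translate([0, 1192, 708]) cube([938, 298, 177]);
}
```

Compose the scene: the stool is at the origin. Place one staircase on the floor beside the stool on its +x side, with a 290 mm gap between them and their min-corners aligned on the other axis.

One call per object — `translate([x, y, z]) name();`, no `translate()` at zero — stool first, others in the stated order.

stool();
translate([586, 0, 0]) staircase();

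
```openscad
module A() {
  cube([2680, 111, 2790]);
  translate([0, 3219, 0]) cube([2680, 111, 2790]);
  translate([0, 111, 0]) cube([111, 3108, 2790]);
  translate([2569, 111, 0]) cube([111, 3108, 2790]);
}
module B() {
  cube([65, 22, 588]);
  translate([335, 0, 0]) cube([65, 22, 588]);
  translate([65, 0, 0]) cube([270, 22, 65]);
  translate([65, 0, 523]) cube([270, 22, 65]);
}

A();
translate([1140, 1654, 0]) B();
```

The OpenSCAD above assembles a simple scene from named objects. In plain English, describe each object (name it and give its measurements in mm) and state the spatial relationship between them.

A is the wall frame of a small rectangular building: four walls, each 2790 mm tall and 111 mm thick, enclosing a footprint 2680 mm (x) by 3330 mm (y) outside-to-outside, with no floor or roof. The front and back walls (the −y and +y sides) span the full width; the two side walls fit between them.

B is a rectangular picture frame lying in the x–z plane (depth along y). The opening is 270 mm wide (x) by 458 mm tall (z), surrounded by a border 65 mm wide on all four sides. The frame is 22 mm deep and is made of two full-height vertical stiles with two horizontal rails fitted between them.

The picture frame sits inside the house frame, centred.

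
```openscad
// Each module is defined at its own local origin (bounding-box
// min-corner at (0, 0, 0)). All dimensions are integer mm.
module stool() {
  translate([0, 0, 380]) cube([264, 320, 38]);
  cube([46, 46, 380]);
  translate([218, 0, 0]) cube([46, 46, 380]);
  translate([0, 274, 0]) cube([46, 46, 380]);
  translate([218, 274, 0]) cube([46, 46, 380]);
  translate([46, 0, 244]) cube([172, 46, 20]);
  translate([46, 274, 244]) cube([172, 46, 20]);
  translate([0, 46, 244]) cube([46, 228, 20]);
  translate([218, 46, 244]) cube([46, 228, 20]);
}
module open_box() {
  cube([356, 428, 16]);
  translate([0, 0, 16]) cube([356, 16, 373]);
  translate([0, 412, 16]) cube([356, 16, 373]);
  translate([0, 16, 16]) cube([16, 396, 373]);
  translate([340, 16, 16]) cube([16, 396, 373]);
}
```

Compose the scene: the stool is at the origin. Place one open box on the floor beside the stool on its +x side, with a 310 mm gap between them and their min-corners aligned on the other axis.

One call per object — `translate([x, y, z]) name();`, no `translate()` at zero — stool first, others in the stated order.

stool();
translate([574, 0, 0]) open_box();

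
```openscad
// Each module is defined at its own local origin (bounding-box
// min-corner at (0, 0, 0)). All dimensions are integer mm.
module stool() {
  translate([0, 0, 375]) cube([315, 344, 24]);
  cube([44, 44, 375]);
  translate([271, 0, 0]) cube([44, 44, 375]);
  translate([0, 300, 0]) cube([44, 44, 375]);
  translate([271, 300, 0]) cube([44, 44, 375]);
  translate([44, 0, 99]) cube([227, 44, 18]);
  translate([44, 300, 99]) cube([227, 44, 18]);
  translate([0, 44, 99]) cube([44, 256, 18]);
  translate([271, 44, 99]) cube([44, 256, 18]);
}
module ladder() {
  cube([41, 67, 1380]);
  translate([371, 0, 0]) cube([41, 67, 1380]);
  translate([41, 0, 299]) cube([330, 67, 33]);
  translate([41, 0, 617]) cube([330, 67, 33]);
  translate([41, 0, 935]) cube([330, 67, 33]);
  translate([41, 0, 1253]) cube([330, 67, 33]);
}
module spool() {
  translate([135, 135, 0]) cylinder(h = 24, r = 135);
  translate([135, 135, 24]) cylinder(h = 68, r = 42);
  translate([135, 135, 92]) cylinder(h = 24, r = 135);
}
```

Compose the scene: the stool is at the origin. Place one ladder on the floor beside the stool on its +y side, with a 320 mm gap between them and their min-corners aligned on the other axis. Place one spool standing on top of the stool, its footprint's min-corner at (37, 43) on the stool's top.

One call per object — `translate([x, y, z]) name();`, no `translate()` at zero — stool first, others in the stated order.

stool();
translate([0, 664, 0]) ladder();
translate([37, 43, 399]) spool();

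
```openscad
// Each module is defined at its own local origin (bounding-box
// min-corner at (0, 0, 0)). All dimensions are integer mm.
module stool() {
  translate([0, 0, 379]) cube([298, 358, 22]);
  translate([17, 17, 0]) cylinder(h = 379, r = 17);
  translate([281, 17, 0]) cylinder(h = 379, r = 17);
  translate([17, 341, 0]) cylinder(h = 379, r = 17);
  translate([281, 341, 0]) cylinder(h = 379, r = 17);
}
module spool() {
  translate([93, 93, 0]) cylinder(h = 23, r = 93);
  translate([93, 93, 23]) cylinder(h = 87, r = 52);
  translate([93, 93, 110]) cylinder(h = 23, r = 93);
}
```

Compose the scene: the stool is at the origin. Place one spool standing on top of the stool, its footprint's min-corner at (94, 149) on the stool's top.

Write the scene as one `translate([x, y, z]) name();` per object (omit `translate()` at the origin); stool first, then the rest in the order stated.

stool();
translate([94, 149, 401]) spool();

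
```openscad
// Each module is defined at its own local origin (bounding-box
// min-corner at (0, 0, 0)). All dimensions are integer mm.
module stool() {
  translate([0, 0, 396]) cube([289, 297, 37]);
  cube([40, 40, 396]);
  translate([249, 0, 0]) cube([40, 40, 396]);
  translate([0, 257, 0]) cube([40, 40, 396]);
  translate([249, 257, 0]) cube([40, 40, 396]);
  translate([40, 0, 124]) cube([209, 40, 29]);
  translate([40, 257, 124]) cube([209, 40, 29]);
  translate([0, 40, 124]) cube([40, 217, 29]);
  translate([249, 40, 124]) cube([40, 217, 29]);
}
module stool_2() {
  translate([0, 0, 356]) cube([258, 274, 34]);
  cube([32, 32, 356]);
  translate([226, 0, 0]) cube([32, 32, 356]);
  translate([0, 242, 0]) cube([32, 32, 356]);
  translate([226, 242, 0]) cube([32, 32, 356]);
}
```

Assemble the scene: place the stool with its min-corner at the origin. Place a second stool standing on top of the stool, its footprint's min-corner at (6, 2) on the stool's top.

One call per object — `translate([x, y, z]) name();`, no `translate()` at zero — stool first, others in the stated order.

stool();
translate([6, 2, 433]) stool_2();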